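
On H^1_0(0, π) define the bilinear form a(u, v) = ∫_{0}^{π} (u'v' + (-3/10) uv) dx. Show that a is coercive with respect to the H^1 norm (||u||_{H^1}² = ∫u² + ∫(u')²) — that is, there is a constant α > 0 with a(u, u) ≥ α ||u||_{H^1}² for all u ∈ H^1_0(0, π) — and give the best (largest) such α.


α = 7/20

Coercivity of a(·,·) on H^1_0(0, π) means a(u, u) ≥ α ||u||_{H^1}² for every u ∈ H^1_0.
The interval has length L = π, and Poincaré/coercivity depend only on L. Here a(u, u) = ∫(u')² + (-3/10)·∫u².
Here c = -3/10 < 0 with |c| < (π/L)² = 1, so coercivity still holds. The condition a(u,u) ≥ α||u||_{H^1}² reads (1−α)∫(u')² ≥ (α−c)∫u². Any admissible α is ≤ 1 (rapidly oscillating u have ∫u²/∫(u')² → 0), and α = 1 would force 0 ≥ (1−c)∫u², impossible since c < 1; so 1−α > 0. By the sharp Poincaré inequality on H^1_0 of an interval of length L, ∫(u')² ≥ (π/L)²∫u² with equality for the first sine mode sin(π(x−x₀)/L) (x₀ the left endpoint), so the inequality holds for all u iff (1−α)(π/L)² ≥ α − c, i.e. α ≤ ((π/L)² + c)/((π/L)² + 1) = (1 + c(L/π)²)/(1 + (L/π)²). (Direct route, valid since c ≤ 0: Poincaré gives c∫u² ≥ c(L/π)²∫(u')², so a(u,u) ≥ (1 + c(L/π)²)∫(u')², while ||u||_{H^1}² ≤ (1 + (L/π)²)∫(u')²; dividing yields the same α.) With (π/L)² = 1 and c = -3/10, the largest admissible constant is α = ((π/L)² + c)/((π/L)² + 1).
Simplifying, α = 7/20.


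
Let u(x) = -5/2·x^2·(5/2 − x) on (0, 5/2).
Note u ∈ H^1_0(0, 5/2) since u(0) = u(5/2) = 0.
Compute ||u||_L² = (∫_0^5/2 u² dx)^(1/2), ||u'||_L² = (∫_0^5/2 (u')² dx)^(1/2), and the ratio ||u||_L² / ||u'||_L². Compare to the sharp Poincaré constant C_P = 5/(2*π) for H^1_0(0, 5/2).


||u||_L² / ||u'||_L² = 5*sqrt(14)/28 < C_P = 5/(2*π).

u(x) = -5/2·x^2·(5/2 − x), so u'(x) = 5*x*(3*x - 5)/2.
u(x) = -5/2·x^2·(5/2 − x) vanishes at x = 0 and x = 5/2, so u ∈ H^1_0(0, 5/2). Differentiate via the product rule and integrate the resulting polynomials term by term.
  ∫_0^5/2 u² dx = ∫_0^5/2 (25*x^6/4 - 125*x^5/4 + 625*x^4/16) dx. Term by term:
    ∫_0^5/2 25*x^6/4 dx = 1953125/3584;  ∫_0^5/2 -125*x^5/4 dx = -1953125/1536;  ∫_0^5/2 625*x^4/16 dx = 390625/512.
  Sum: 1953125/3584 − 1953125/1536 + 390625/512 = 390625/10752.
  ∫_0^5/2 (u')² dx = ∫_0^5/2 (225*x^4/4 - 375*x^3/2 + 625*x^2/4) dx. Term by term:
    ∫_0^5/2 225*x^4/4 dx = 140625/128;  ∫_0^5/2 -375*x^3/2 dx = -234375/128;  ∫_0^5/2 625*x^2/4 dx = 78125/96.
  Sum: 140625/128 − 234375/128 + 78125/96 = 15625/192.
∫_0^5/2 u² dx = 390625/10752, so ||u||_L² = 625*sqrt(42)/672.
∫_0^5/2 (u')² dx = 15625/192, so ||u'||_L² = 125*sqrt(3)/24.
Ratio ||u||_L² / ||u'||_L² = 5*sqrt(14)/28.
Sharp Poincaré constant on H^1_0(0, 5/2) is C_P = L/π = 5/(2*π), achieved by sin(2*π/5·x).
A polynomial bump cannot attain the sharp Poincaré constant (only the first sine eigenfunction does), so the ratio is strictly less than C_P, consistent with ||u||_L² ≤ C_P ||u'||_L².


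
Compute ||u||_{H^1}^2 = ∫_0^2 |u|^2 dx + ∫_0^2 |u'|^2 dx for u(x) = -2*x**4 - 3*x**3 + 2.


||u||_{H^1}^2 = 1231528/315

The H^1 norm (squared) on an interval (0, L) is
  ||u||_{H^1}^2 = ∫_0^L u(x)^2 dx + ∫_0^L u'(x)^2 dx.
Compute u'(x) = -8*x**3 - 9*x**2.
Then u(x)^2 = 4*x**8 + 12*x**7 + 9*x**6 - 8*x**4 - 12*x**3 + 4 and u'(x)^2 = 64*x**6 + 144*x**5 + 81*x**4.
Integrate each monomial from 0 to 2 using ∫_0^2 c·x^n dx = c·2^(n+1)/(n+1):
  ∫_0^2 u(x)^2 dx = ∫_0^2 (4*x^8 + 12*x^7 + 9*x^6 - 8*x^4 - 12*x^3 + 4) dx. Term by term:
    ∫_0^2 4*x^8 dx = 2048/9;  ∫_0^2 12*x^7 dx = 384;  ∫_0^2 9*x^6 dx = 1152/7;
    ∫_0^2 -8*x^4 dx = -256/5;  ∫_0^2 -12*x^3 dx = -48;  ∫_0^2 4 dx = 8.
  Sum: 2048/9 + 384 + 1152/7 − 256/5 − 48 + 8 = 215752/315.
  ∫_0^2 u'(x)^2 dx = ∫_0^2 (64*x^6 + 144*x^5 + 81*x^4) dx. Term by term:
    ∫_0^2 64*x^6 dx = 8192/7;  ∫_0^2 144*x^5 dx = 1536;  ∫_0^2 81*x^4 dx = 2592/5.
  Sum: 8192/7 + 1536 + 2592/5 = 112864/35.
Adding: ||u||_{H^1}^2 = 215752/315 + 112864/35 = 1231528/315.


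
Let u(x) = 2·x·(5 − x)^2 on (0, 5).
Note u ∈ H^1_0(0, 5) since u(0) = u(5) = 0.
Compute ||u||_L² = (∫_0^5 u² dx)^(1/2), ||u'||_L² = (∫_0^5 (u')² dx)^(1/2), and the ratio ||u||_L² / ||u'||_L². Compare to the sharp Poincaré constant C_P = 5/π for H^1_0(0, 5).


||u||_L² / ||u'||_L² = 5*sqrt(14)/14 < C_P = 5/π.

u(x) = 2·x·(5 − x)^2, so u'(x) = 2*(x - 5)*(3*x - 5).
u(x) = 2·x·(5 − x)^2 vanishes at x = 0 and x = 5, so u ∈ H^1_0(0, 5). Differentiate via the product rule and integrate the resulting polynomials term by term.
  ∫_0^5 u² dx = ∫_0^5 (4*x^6 - 80*x^5 + 600*x^4 - 2000*x^3 + 2500*x^2) dx. Term by term:
    ∫_0^5 4*x^6 dx = 312500/7;  ∫_0^5 -80*x^5 dx = -625000/3;  ∫_0^5 600*x^4 dx = 375000;
    ∫_0^5 -2000*x^3 dx = -312500;  ∫_0^5 2500*x^2 dx = 312500/3.
  Sum: 312500/7 − 625000/3 + 375000 − 312500 + 312500/3 = 62500/21.
  ∫_0^5 (u')² dx = ∫_0^5 (36*x^4 - 480*x^3 + 2200*x^2 - 4000*x + 2500) dx. Term by term:
    ∫_0^5 36*x^4 dx = 22500;  ∫_0^5 -480*x^3 dx = -75000;  ∫_0^5 2200*x^2 dx = 275000/3;
    ∫_0^5 -4000*x dx = -50000;  ∫_0^5 2500 dx = 12500.
  Sum: 22500 − 75000 + 275000/3 − 50000 + 12500 = 5000/3.
∫_0^5 u² dx = 62500/21, so ||u||_L² = 250*sqrt(21)/21.
∫_0^5 (u')² dx = 5000/3, so ||u'||_L² = 50*sqrt(6)/3.
Ratio ||u||_L² / ||u'||_L² = 5*sqrt(14)/14.
Sharp Poincaré constant on H^1_0(0, 5) is C_P = L/π = 5/π, achieved by sin(π/5·x).
A polynomial bump cannot attain the sharp Poincaré constant (only the first sine eigenfunction does), so the ratio is strictly less than C_P, consistent with ||u||_L² ≤ C_P ||u'||_L².


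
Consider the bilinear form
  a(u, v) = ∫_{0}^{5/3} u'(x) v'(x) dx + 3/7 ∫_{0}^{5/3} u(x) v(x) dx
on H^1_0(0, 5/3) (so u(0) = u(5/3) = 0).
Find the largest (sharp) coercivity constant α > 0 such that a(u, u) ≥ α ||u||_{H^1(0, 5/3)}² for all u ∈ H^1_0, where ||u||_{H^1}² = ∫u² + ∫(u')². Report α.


α = 3*(25 + 21*π^2)/(7*(25 + 9*π^2))

Coercivity of a(·,·) on H^1_0(0, 5/3) means a(u, u) ≥ α ||u||_{H^1}² for every u ∈ H^1_0.
The interval has length L = 5/3, and Poincaré/coercivity depend only on L. Here a(u, u) = ∫(u')² + (3/7)·∫u².
Here 0 < c = 3/7 < 1. The condition a(u,u) ≥ α||u||_{H^1}² reads (1−α)∫(u')² ≥ (α−c)∫u². Any admissible α is ≤ 1 (rapidly oscillating u have ∫u²/∫(u')² → 0), and α = 1 would force 0 ≥ (1−c)∫u², impossible since c < 1; so 1−α > 0. By the sharp Poincaré inequality on H^1_0 of an interval of length L, ∫(u')² ≥ (π/L)²∫u² with equality for the first sine mode sin(π(x−x₀)/L) (x₀ the left endpoint), so the inequality holds for all u iff (1−α)(π/L)² ≥ α − c, i.e. α ≤ ((π/L)² + c)/((π/L)² + 1) = (1 + c(L/π)²)/(1 + (L/π)²). With (π/L)² = 9*π^2/25 and c = 3/7, the largest admissible constant is α = ((π/L)² + c)/((π/L)² + 1).
Simplifying, α = 3*(25 + 21*π^2)/(7*(25 + 9*π^2)).


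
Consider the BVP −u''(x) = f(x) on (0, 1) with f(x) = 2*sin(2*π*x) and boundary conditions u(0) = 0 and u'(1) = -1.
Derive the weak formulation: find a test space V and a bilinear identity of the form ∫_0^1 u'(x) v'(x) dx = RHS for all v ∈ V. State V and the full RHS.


V = {v ∈ H^1(0, 1) : v(0) = 0} (test functions vanish at x = 0 where u is specified); weak form: ∫_0^1 u'v' dx = ∫_0^1 (2*sin(2*π*x)) v dx − v(1) for all v ∈ V.

Multiply both sides by a test function v and integrate from 0 to 1:
  ∫_0^1 −u''(x) v(x) dx = ∫_0^1 f(x) v(x) dx.
Integrate the LHS by parts once:
  ∫_0^1 −u'' v dx = −[u'(x) v(x)]_0^1 + ∫_0^1 u'(x) v'(x) dx.
Thus ∫_0^1 u'(x) v'(x) dx = ∫_0^1 f(x) v(x) dx + [u'(x) v(x)]_0^1.
Choose V so that boundary terms are either known or forced to vanish.
Mixed BC: u(0) = 0 (Dirichlet) and u'(1) = -1 (Neumann). Define V = {v ∈ H^1(0, 1) : v(0) = 0}. Then [u' v]_0^1 = u'(1)·v(1) − u'(0)·0 = − v(1).
Weak formulation: find u (satisfying any essential BC) such that ∫_0^1 u'(x) v'(x) dx = ∫_0^1 f v dx − v(1) for all v ∈ V (Dirichlet at 0 absorbed into V; Neumann datum at x = 1 contributes the boundary term).
Substituting f(x) = 2*sin(2*π*x), the right-hand side is ∫_0^1 (2*sin(2*π*x)) v dx − v(1).


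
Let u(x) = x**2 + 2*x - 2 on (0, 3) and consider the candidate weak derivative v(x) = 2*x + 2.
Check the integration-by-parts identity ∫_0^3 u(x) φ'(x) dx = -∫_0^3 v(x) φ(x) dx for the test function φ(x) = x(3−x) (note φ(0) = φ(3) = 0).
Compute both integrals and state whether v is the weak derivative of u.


LHS = -45/2, RHS = -45/2. Yes, v = u' weakly.

u(x) = x**2 + 2*x - 2, classical derivative u'(x) = 2*x + 2.
φ(x) = x(3−x), so φ'(x) = 3 - 2*x.
Note φ(0) = φ(3) = 0, so the boundary term u·φ vanishes.
LHS = ∫_0^3 u(x) φ'(x) dx = ∫_0^3 (-2*x^3 - x^2 + 10*x - 6) dx. Term by term:
  ∫_0^3 -2*x^3 dx = -81/2;  ∫_0^3 -x^2 dx = -9;  ∫_0^3 10*x dx = 45;
  ∫_0^3 -6 dx = -18.
Sum: -81/2 − 9 + 45 − 18 = -45/2.
So LHS = -45/2.
∫_0^3 v(x) φ(x) dx = ∫_0^3 (-2*x^3 + 4*x^2 + 6*x) dx. Term by term:
  ∫_0^3 -2*x^3 dx = -81/2;  ∫_0^3 4*x^2 dx = 36;  ∫_0^3 6*x dx = 27.
Sum: -81/2 + 36 + 27 = 45/2.
So RHS = -∫_0^3 v(x) φ(x) dx = -45/2.
LHS = RHS, so the identity holds for this test φ.
Moreover u is smooth here and v(x) = u'(x) = 2*x + 2 pointwise, so the identity holds for every test function. Hence v is the weak derivative of u.


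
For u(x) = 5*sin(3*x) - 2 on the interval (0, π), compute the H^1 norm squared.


||u||_{H^1(0,π)}^2 = -40/3 + 129*π

u'(x) = 15*cos(3*x).
Expand u² and (u')² and integrate term by term on (0, π), using: for integers n ≥ 1, ∫_0^π sin²(nx) dx = ∫_0^π cos²(nx) dx = π/2; for n ≠ n', ∫_0^π sin(nx)sin(n'x) dx = ∫_0^π cos(nx)cos(n'x) dx = 0; and by product-to-sum, ∫_0^π sin(nx)cos(n'x) dx = ½∫_0^π [sin((n+n')x) + sin((n−n')x)] dx, which is 0 when n+n' is even and 2n/(n²−n'²) when n+n' is odd (it need not vanish on (0, π)). For the constant mode: ∫_0^π 1 dx = π, ∫_0^π cos(nx) dx = 0, ∫_0^π sin(nx) dx = (1−(−1)^n)/n.
  u² squared terms: (-2)²·∫1 dx = 4·π = 4*π;  (5)²·∫sin(3x)² dx = 25·π/2 = 25*π/2.
  u² cross terms: 2·(-2)·(5)·∫1·sin(3x) dx = -20·(2/3) = -40/3.
  So ∫_0^π u² dx = 4*π + 25*π/2 − 40/3 = -40/3 + 33*π/2.
  (u')² squared terms: (15)²·∫cos(3x)² dx = 225·π/2 = 225*π/2.
  So ∫_0^π (u')² dx = 225*π/2.
||u||_{H^1}^2 = (-40/3 + 33*π/2) + (225*π/2) = -40/3 + 129*π.


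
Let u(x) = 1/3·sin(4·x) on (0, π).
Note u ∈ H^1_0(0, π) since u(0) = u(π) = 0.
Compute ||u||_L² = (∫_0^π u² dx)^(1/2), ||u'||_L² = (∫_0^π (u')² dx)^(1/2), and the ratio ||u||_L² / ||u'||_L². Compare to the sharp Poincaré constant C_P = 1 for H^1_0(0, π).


||u||_L² / ||u'||_L² = 1/4 < C_P = 1.

u(x) = 1/3·sin(4·x), so u'(x) = 4*cos(4*x)/3.
Writing u(x) = A·sin(kπx/L) with A = 1/3 and k = 4, use ∫_0^L sin²(kπx/L) dx = L/2 and ∫_0^L cos²(kπx/L) dx = L/2.
u² = 1/9·sin²(4·x) and (u')² = 16/9·cos²(4·x), and each of sin², cos² integrates to L/2 = π/2 over (0, π).
∫_0^π u² dx = π/18, so ||u||_L² = sqrt(2)*sqrt(π)/6.
∫_0^π (u')² dx = 8*π/9, so ||u'||_L² = 2*sqrt(2)*sqrt(π)/3.
Ratio ||u||_L² / ||u'||_L² = 1/4.
Sharp Poincaré constant on H^1_0(0, π) is C_P = L/π = 1, achieved by sin(x).
This is the k = 4 harmonic; the ratio L/(kπ) is strictly less than C_P = L/π, consistent with the sharp inequality ||u||_L² ≤ C_P ||u'||_L².


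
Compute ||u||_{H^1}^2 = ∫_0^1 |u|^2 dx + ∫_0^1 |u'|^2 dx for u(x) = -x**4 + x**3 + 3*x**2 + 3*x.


||u||_{H^1}^2 = 60647/1260

The H^1 norm (squared) on an interval (0, L) is
  ||u||_{H^1}^2 = ∫_0^L u(x)^2 dx + ∫_0^L u'(x)^2 dx.
Compute u'(x) = -4*x**3 + 3*x**2 + 6*x + 3.
Then u(x)^2 = x**8 - 2*x**7 - 5*x**6 + 15*x**4 + 18*x**3 + 9*x**2 and u'(x)^2 = 16*x**6 - 24*x**5 - 39*x**4 + 12*x**3 + 54*x**2 + 36*x + 9.
Integrate each monomial from 0 to 1 using ∫_0^1 c·x^n dx = c·1^(n+1)/(n+1):
  ∫_0^1 u(x)^2 dx = ∫_0^1 (x^8 - 2*x^7 - 5*x^6 + 15*x^4 + 18*x^3 + 9*x^2) dx. Term by term:
    ∫_0^1 x^8 dx = 1/9;  ∫_0^1 -2*x^7 dx = -1/4;  ∫_0^1 -5*x^6 dx = -5/7;
    ∫_0^1 15*x^4 dx = 3;  ∫_0^1 18*x^3 dx = 9/2;  ∫_0^1 9*x^2 dx = 3.
  Sum: 1/9 − 1/4 − 5/7 + 3 + 9/2 + 3 = 2431/252.
  ∫_0^1 u'(x)^2 dx = ∫_0^1 (16*x^6 - 24*x^5 - 39*x^4 + 12*x^3 + 54*x^2 + 36*x + 9) dx. Term by term:
    ∫_0^1 16*x^6 dx = 16/7;  ∫_0^1 -24*x^5 dx = -4;  ∫_0^1 -39*x^4 dx = -39/5;
    ∫_0^1 12*x^3 dx = 3;  ∫_0^1 54*x^2 dx = 18;  ∫_0^1 36*x dx = 18;
    ∫_0^1 9 dx = 9.
  Sum: 16/7 − 4 − 39/5 + 3 + 18 + 18 + 9 = 1347/35.
Adding: ||u||_{H^1}^2 = 2431/252 + 1347/35 = 60647/1260.


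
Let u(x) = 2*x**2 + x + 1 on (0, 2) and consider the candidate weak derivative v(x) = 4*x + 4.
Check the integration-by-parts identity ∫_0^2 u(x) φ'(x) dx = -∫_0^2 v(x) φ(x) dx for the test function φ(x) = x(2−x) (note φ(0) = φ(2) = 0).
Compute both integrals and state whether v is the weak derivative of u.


LHS = -20/3, RHS = -32/3. No, v is not the weak derivative of u.

u(x) = 2*x**2 + x + 1, classical derivative u'(x) = 4*x + 1.
φ(x) = x(2−x), so φ'(x) = 2 - 2*x.
Note φ(0) = φ(2) = 0, so the boundary term u·φ vanishes.
LHS = ∫_0^2 u(x) φ'(x) dx = ∫_0^2 (-4*x^3 + 2*x^2 + 2) dx. Term by term:
  ∫_0^2 -4*x^3 dx = -16;  ∫_0^2 2*x^2 dx = 16/3;  ∫_0^2 2 dx = 4.
Sum: -16 + 16/3 + 4 = -20/3.
So LHS = -20/3.
∫_0^2 v(x) φ(x) dx = ∫_0^2 (-4*x^3 + 4*x^2 + 8*x) dx. Term by term:
  ∫_0^2 -4*x^3 dx = -16;  ∫_0^2 4*x^2 dx = 32/3;  ∫_0^2 8*x dx = 16.
Sum: -16 + 32/3 + 16 = 32/3.
So RHS = -∫_0^2 v(x) φ(x) dx = -32/3.
LHS − RHS = 4 ≠ 0, so the identity fails.
(For a valid weak derivative the identity must hold for EVERY test function, in particular this one. The failure shows v is NOT the weak derivative of u.)
Correct weak derivative would be u'(x) = 4*x + 1.


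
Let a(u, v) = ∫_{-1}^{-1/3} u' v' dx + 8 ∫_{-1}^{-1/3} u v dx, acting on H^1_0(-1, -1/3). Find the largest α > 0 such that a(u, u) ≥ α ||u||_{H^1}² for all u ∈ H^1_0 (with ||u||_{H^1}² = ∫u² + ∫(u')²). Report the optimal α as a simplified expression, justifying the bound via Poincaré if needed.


α = 1

Coercivity of a(·,·) on H^1_0(-1, -1/3) means a(u, u) ≥ α ||u||_{H^1}² for every u ∈ H^1_0.
The interval has length L = 2/3, and Poincaré/coercivity depend only on L. Here a(u, u) = ∫(u')² + (8)·∫u².
Here c = 8 ≥ 1, so a(u,u) = ∫(u')² + c∫u² ≥ ∫(u')² + ∫u² = ||u||_{H^1}², i.e. α = 1 works. No larger α is possible: a(u,u) ≥ α||u||_{H^1}² means (1−α)∫(u')² ≥ (α−c)∫u², and for the modes u_n = sin(nπ(x−x₀)/L) (x₀ the left endpoint) one has ∫u_n²/∫(u_n')² = (L/(nπ))² → 0, so a(u_n,u_n)/||u_n||_{H^1}² → 1. Hence the optimal constant is α = 1.
Therefore α = 1.


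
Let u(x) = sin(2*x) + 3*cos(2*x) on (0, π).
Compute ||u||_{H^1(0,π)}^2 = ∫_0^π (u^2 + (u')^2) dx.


||u||_{H^1(0,π)}^2 = 25*π

u'(x) = -6*sin(2*x) + 2*cos(2*x).
Expand u² and (u')² and integrate term by term on (0, π), using: for integers n ≥ 1, ∫_0^π sin²(nx) dx = ∫_0^π cos²(nx) dx = π/2; for n ≠ n', ∫_0^π sin(nx)sin(n'x) dx = ∫_0^π cos(nx)cos(n'x) dx = 0; and by product-to-sum, ∫_0^π sin(nx)cos(n'x) dx = ½∫_0^π [sin((n+n')x) + sin((n−n')x)] dx, which is 0 when n+n' is even and 2n/(n²−n'²) when n+n' is odd (it need not vanish on (0, π)).
  u² squared terms: (3)²·∫cos(2x)² dx = 9·π/2 = 9*π/2;  (1)²·∫sin(2x)² dx = 1·π/2 = π/2.
  u² cross terms: 2·(3)·(1)·∫cos(2x)·sin(2x) dx = 6·(0) = 0.
  So ∫_0^π u² dx = 9*π/2 + π/2 + 0 = 5*π.
  (u')² squared terms: (-6)²·∫sin(2x)² dx = 36·π/2 = 18*π;  (2)²·∫cos(2x)² dx = 4·π/2 = 2*π.
  (u')² cross terms: 2·(-6)·(2)·∫sin(2x)·cos(2x) dx = -24·(0) = 0.
  So ∫_0^π (u')² dx = 18*π + 2*π + 0 = 20*π.
||u||_{H^1}^2 = (5*π) + (20*π) = 25*π.


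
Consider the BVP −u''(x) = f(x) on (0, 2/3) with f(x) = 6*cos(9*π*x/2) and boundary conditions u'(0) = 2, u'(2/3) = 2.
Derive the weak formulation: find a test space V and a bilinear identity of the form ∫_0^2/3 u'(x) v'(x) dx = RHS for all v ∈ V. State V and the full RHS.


V = H^1(0, 2/3) (v unrestricted at boundary; u is determined up to an additive constant); weak form: ∫_0^2/3 u'v' dx = ∫_0^2/3 (6*cos(9*π*x/2)) v dx + 2·v(2/3) − 2·v(0) for all v ∈ V.

Multiply both sides by a test function v and integrate from 0 to 2/3:
  ∫_0^2/3 −u''(x) v(x) dx = ∫_0^2/3 f(x) v(x) dx.
Integrate the LHS by parts once:
  ∫_0^2/3 −u'' v dx = −[u'(x) v(x)]_0^2/3 + ∫_0^2/3 u'(x) v'(x) dx.
Thus ∫_0^2/3 u'(x) v'(x) dx = ∫_0^2/3 f(x) v(x) dx + [u'(x) v(x)]_0^2/3.
Choose V so that boundary terms are either known or forced to vanish.
u has inhomogeneous Neumann u'(0) = 2, u'(2/3) = 2. [u' v]_0^2/3 = (2)·v(2/3) − (2)·v(0) = 2·v(2/3) − 2·v(0). Take V = H^1(0, 2/3); boundary term becomes part of RHS.
Weak formulation: find u (satisfying any essential BC) such that ∫_0^2/3 u'(x) v'(x) dx = ∫_0^2/3 f v dx + 2·v(2/3) − 2·v(0) for all v ∈ V (Neumann data are natural BCs: they enter the RHS as boundary terms).
Substituting f(x) = 6*cos(9*π*x/2), the right-hand side is ∫_0^2/3 (6*cos(9*π*x/2)) v dx + 2·v(2/3) − 2·v(0).
Compatibility check (pure Neumann): taking v ≡ 1 ∈ V gives 0 = ∫_0^2/3 f dx + (2) − (2), i.e. ∫_0^2/3 f dx must equal u'(0) − u'(2/3) = 0. Indeed ∫_0^2/3 (6*cos(9*π*x/2)) dx = 0, so the data are compatible. The solution is then unique only up to an additive constant (fix it e.g. by requiring ∫_0^2/3 u dx = 0).


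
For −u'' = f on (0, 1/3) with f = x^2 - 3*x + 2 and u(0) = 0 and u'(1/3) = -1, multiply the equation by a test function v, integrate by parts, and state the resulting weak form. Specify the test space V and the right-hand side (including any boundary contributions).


V = {v ∈ H^1(0, 1/3) : v(0) = 0} (test functions vanish at x = 0 where u is specified); weak form: ∫_0^1/3 u'v' dx = ∫_0^1/3 (x^2 - 3*x + 2) v dx − v(1/3) for all v ∈ V.

Multiply both sides by a test function v and integrate from 0 to 1/3:
  ∫_0^1/3 −u''(x) v(x) dx = ∫_0^1/3 f(x) v(x) dx.
Integrate the LHS by parts once:
  ∫_0^1/3 −u'' v dx = −[u'(x) v(x)]_0^1/3 + ∫_0^1/3 u'(x) v'(x) dx.
Thus ∫_0^1/3 u'(x) v'(x) dx = ∫_0^1/3 f(x) v(x) dx + [u'(x) v(x)]_0^1/3.
Choose V so that boundary terms are either known or forced to vanish.
Mixed BC: u(0) = 0 (Dirichlet) and u'(1/3) = -1 (Neumann). Define V = {v ∈ H^1(0, 1/3) : v(0) = 0}. Then [u' v]_0^1/3 = u'(1/3)·v(1/3) − u'(0)·0 = − v(1/3).
Weak formulation: find u (satisfying any essential BC) such that ∫_0^1/3 u'(x) v'(x) dx = ∫_0^1/3 f v dx − v(1/3) for all v ∈ V (Dirichlet at 0 absorbed into V; Neumann datum at x = 1/3 contributes the boundary term).
Substituting f(x) = x^2 - 3*x + 2, the right-hand side is ∫_0^1/3 (x^2 - 3*x + 2) v dx − v(1/3).


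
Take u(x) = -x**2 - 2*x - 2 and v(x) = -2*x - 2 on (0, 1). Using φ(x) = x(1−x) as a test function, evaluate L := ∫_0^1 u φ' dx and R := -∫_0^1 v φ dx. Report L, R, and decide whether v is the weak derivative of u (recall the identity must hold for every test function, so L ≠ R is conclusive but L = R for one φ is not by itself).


LHS = 1/2, RHS = 1/2. Yes, v = u' weakly.

u(x) = -x**2 - 2*x - 2, classical derivative u'(x) = -2*x - 2.
φ(x) = x(1−x), so φ'(x) = 1 - 2*x.
Note φ(0) = φ(1) = 0, so the boundary term u·φ vanishes.
LHS = ∫_0^1 u(x) φ'(x) dx = ∫_0^1 (2*x^3 + 3*x^2 + 2*x - 2) dx. Term by term:
  ∫_0^1 2*x^3 dx = 1/2;  ∫_0^1 3*x^2 dx = 1;  ∫_0^1 2*x dx = 1;
  ∫_0^1 -2 dx = -2.
Sum: 1/2 + 1 + 1 − 2 = 1/2.
So LHS = 1/2.
∫_0^1 v(x) φ(x) dx = ∫_0^1 (2*x^3 - 2*x) dx. Term by term:
  ∫_0^1 2*x^3 dx = 1/2;  ∫_0^1 -2*x dx = -1.
Sum: 1/2 − 1 = -1/2.
So RHS = -∫_0^1 v(x) φ(x) dx = 1/2.
LHS = RHS, so the identity holds for this test φ.
Moreover u is smooth here and v(x) = u'(x) = -2*x - 2 pointwise, so the identity holds for every test function. Hence v is the weak derivative of u.


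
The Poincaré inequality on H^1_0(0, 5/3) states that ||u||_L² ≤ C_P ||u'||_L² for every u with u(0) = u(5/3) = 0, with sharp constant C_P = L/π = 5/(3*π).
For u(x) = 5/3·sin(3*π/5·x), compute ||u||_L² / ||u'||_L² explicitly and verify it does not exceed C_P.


||u||_L² / ||u'||_L² = 5/(3*π) = C_P.

u(x) = 5/3·sin(3*π/5·x), so u'(x) = π*cos(3*π*x/5).
Writing u(x) = A·sin(kπx/L) with A = 5/3 and k = 1, use ∫_0^L sin²(kπx/L) dx = L/2 and ∫_0^L cos²(kπx/L) dx = L/2.
u² = 25/9·sin²(3*π/5·x) and (u')² = π^2·cos²(3*π/5·x), and each of sin², cos² integrates to L/2 = 5/6 over (0, 5/3).
∫_0^5/3 u² dx = 125/54, so ||u||_L² = 5*sqrt(30)/18.
∫_0^5/3 (u')² dx = 5*π^2/6, so ||u'||_L² = sqrt(30)*π/6.
Ratio ||u||_L² / ||u'||_L² = 5/(3*π).
Sharp Poincaré constant on H^1_0(0, 5/3) is C_P = L/π = 5/(3*π), achieved by sin(3*π/5·x).
This is the k = 1 eigenfunction (up to amplitude), so the ratio equals the sharp Poincaré constant exactly.


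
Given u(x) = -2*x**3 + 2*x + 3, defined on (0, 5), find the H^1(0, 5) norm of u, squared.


||u||_{H^1}^2 = 1252640/21

The H^1 norm (squared) on an interval (0, L) is
  ||u||_{H^1}^2 = ∫_0^L u(x)^2 dx + ∫_0^L u'(x)^2 dx.
Compute u'(x) = 2 - 6*x**2.
Then u(x)^2 = 4*x**6 - 8*x**4 - 12*x**3 + 4*x**2 + 12*x + 9 and u'(x)^2 = 36*x**4 - 24*x**2 + 4.
Integrate each monomial from 0 to 5 using ∫_0^5 c·x^n dx = c·5^(n+1)/(n+1):
  ∫_0^5 u(x)^2 dx = ∫_0^5 (4*x^6 - 8*x^4 - 12*x^3 + 4*x^2 + 12*x + 9) dx. Term by term:
    ∫_0^5 4*x^6 dx = 312500/7;  ∫_0^5 -8*x^4 dx = -5000;  ∫_0^5 -12*x^3 dx = -1875;
    ∫_0^5 4*x^2 dx = 500/3;  ∫_0^5 12*x dx = 150;  ∫_0^5 9 dx = 45.
  Sum: 312500/7 − 5000 − 1875 + 500/3 + 150 + 45 = 800720/21.
  ∫_0^5 u'(x)^2 dx = ∫_0^5 (36*x^4 - 24*x^2 + 4) dx. Term by term:
    ∫_0^5 36*x^4 dx = 22500;  ∫_0^5 -24*x^2 dx = -1000;  ∫_0^5 4 dx = 20.
  Sum: 22500 − 1000 + 20 = 21520.
Adding: ||u||_{H^1}^2 = 800720/21 + 21520 = 1252640/21.


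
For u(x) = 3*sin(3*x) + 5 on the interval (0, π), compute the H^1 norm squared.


||u||_{H^1(0,π)}^2 = 20 + 70*π

u'(x) = 9*cos(3*x).
Expand u² and (u')² and integrate term by term on (0, π), using: for integers n ≥ 1, ∫_0^π sin²(nx) dx = ∫_0^π cos²(nx) dx = π/2; for n ≠ n', ∫_0^π sin(nx)sin(n'x) dx = ∫_0^π cos(nx)cos(n'x) dx = 0; and by product-to-sum, ∫_0^π sin(nx)cos(n'x) dx = ½∫_0^π [sin((n+n')x) + sin((n−n')x)] dx, which is 0 when n+n' is even and 2n/(n²−n'²) when n+n' is odd (it need not vanish on (0, π)). For the constant mode: ∫_0^π 1 dx = π, ∫_0^π cos(nx) dx = 0, ∫_0^π sin(nx) dx = (1−(−1)^n)/n.
  u² squared terms: (5)²·∫1 dx = 25·π = 25*π;  (3)²·∫sin(3x)² dx = 9·π/2 = 9*π/2.
  u² cross terms: 2·(5)·(3)·∫1·sin(3x) dx = 30·(2/3) = 20.
  So ∫_0^π u² dx = 25*π + 9*π/2 + 20 = 20 + 59*π/2.
  (u')² squared terms: (9)²·∫cos(3x)² dx = 81·π/2 = 81*π/2.
  So ∫_0^π (u')² dx = 81*π/2.
||u||_{H^1}^2 = (20 + 59*π/2) + (81*π/2) = 20 + 70*π.


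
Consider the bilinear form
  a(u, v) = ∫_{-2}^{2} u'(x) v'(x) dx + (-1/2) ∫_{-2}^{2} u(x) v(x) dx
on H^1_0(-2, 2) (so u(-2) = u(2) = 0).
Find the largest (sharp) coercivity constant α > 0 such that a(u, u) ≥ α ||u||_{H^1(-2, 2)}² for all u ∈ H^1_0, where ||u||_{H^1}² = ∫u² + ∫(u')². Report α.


α = (-8 + π^2)/(π^2 + 16)

Coercivity of a(·,·) on H^1_0(-2, 2) means a(u, u) ≥ α ||u||_{H^1}² for every u ∈ H^1_0.
The interval has length L = 4, and Poincaré/coercivity depend only on L. Here a(u, u) = ∫(u')² + (-1/2)·∫u².
Here c = -1/2 < 0 with |c| < (π/L)² = π^2/16, so coercivity still holds. The condition a(u,u) ≥ α||u||_{H^1}² reads (1−α)∫(u')² ≥ (α−c)∫u². Any admissible α is ≤ 1 (rapidly oscillating u have ∫u²/∫(u')² → 0), and α = 1 would force 0 ≥ (1−c)∫u², impossible since c < 1; so 1−α > 0. By the sharp Poincaré inequality on H^1_0 of an interval of length L, ∫(u')² ≥ (π/L)²∫u² with equality for the first sine mode sin(π(x−x₀)/L) (x₀ the left endpoint), so the inequality holds for all u iff (1−α)(π/L)² ≥ α − c, i.e. α ≤ ((π/L)² + c)/((π/L)² + 1) = (1 + c(L/π)²)/(1 + (L/π)²). (Direct route, valid since c ≤ 0: Poincaré gives c∫u² ≥ c(L/π)²∫(u')², so a(u,u) ≥ (1 + c(L/π)²)∫(u')², while ||u||_{H^1}² ≤ (1 + (L/π)²)∫(u')²; dividing yields the same α.) With (π/L)² = π^2/16 and c = -1/2, the largest admissible constant is α = ((π/L)² + c)/((π/L)² + 1).
Simplifying, α = (-8 + π^2)/(π^2 + 16).


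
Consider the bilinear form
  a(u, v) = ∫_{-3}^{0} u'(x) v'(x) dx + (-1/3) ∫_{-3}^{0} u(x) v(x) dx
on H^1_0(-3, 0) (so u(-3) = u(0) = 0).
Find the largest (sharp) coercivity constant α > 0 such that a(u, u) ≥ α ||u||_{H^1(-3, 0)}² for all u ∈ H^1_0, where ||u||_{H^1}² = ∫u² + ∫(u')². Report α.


α = (-3 + π^2)/(9 + π^2)

Coercivity of a(·,·) on H^1_0(-3, 0) means a(u, u) ≥ α ||u||_{H^1}² for every u ∈ H^1_0.
The interval has length L = 3, and Poincaré/coercivity depend only on L. Here a(u, u) = ∫(u')² + (-1/3)·∫u².
Here c = -1/3 < 0 with |c| < (π/L)² = π^2/9, so coercivity still holds. The condition a(u,u) ≥ α||u||_{H^1}² reads (1−α)∫(u')² ≥ (α−c)∫u². Any admissible α is ≤ 1 (rapidly oscillating u have ∫u²/∫(u')² → 0), and α = 1 would force 0 ≥ (1−c)∫u², impossible since c < 1; so 1−α > 0. By the sharp Poincaré inequality on H^1_0 of an interval of length L, ∫(u')² ≥ (π/L)²∫u² with equality for the first sine mode sin(π(x−x₀)/L) (x₀ the left endpoint), so the inequality holds for all u iff (1−α)(π/L)² ≥ α − c, i.e. α ≤ ((π/L)² + c)/((π/L)² + 1) = (1 + c(L/π)²)/(1 + (L/π)²). (Direct route, valid since c ≤ 0: Poincaré gives c∫u² ≥ c(L/π)²∫(u')², so a(u,u) ≥ (1 + c(L/π)²)∫(u')², while ||u||_{H^1}² ≤ (1 + (L/π)²)∫(u')²; dividing yields the same α.) With (π/L)² = π^2/9 and c = -1/3, the largest admissible constant is α = ((π/L)² + c)/((π/L)² + 1).
Simplifying, α = (-3 + π^2)/(9 + π^2).


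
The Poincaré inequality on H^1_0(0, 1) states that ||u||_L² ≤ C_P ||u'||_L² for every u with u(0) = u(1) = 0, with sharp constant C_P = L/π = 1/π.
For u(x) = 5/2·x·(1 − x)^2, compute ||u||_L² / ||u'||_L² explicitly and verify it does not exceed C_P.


||u||_L² / ||u'||_L² = sqrt(14)/14 < C_P = 1/π.

u(x) = 5/2·x·(1 − x)^2, so u'(x) = 15*x^2/2 - 10*x + 5/2.
u(x) = 5/2·x·(1 − x)^2 vanishes at x = 0 and x = 1, so u ∈ H^1_0(0, 1). Differentiate via the product rule and integrate the resulting polynomials term by term.
  ∫_0^1 u² dx = ∫_0^1 (25*x^6/4 - 25*x^5 + 75*x^4/2 - 25*x^3 + 25*x^2/4) dx. Term by term:
    ∫_0^1 25*x^6/4 dx = 25/28;  ∫_0^1 -25*x^5 dx = -25/6;  ∫_0^1 75*x^4/2 dx = 15/2;
    ∫_0^1 -25*x^3 dx = -25/4;  ∫_0^1 25*x^2/4 dx = 25/12.
  Sum: 25/28 − 25/6 + 15/2 − 25/4 + 25/12 = 5/84.
  ∫_0^1 (u')² dx = ∫_0^1 (225*x^4/4 - 150*x^3 + 275*x^2/2 - 50*x + 25/4) dx. Term by term:
    ∫_0^1 225*x^4/4 dx = 45/4;  ∫_0^1 -150*x^3 dx = -75/2;  ∫_0^1 275*x^2/2 dx = 275/6;
    ∫_0^1 -50*x dx = -25;  ∫_0^1 25/4 dx = 25/4.
  Sum: 45/4 − 75/2 + 275/6 − 25 + 25/4 = 5/6.
∫_0^1 u² dx = 5/84, so ||u||_L² = sqrt(105)/42.
∫_0^1 (u')² dx = 5/6, so ||u'||_L² = sqrt(30)/6.
Ratio ||u||_L² / ||u'||_L² = sqrt(14)/14.
Sharp Poincaré constant on H^1_0(0, 1) is C_P = L/π = 1/π, achieved by sin(π·x).
A polynomial bump cannot attain the sharp Poincaré constant (only the first sine eigenfunction does), so the ratio is strictly less than C_P, consistent with ||u||_L² ≤ C_P ||u'||_L².


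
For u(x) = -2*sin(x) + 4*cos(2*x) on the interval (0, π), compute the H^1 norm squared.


||u||_{H^1(0,π)}^2 = 160/3 + 44*π

u'(x) = -8*sin(2*x) - 2*cos(x).
Expand u² and (u')² and integrate term by term on (0, π), using: for integers n ≥ 1, ∫_0^π sin²(nx) dx = ∫_0^π cos²(nx) dx = π/2; for n ≠ n', ∫_0^π sin(nx)sin(n'x) dx = ∫_0^π cos(nx)cos(n'x) dx = 0; and by product-to-sum, ∫_0^π sin(nx)cos(n'x) dx = ½∫_0^π [sin((n+n')x) + sin((n−n')x)] dx, which is 0 when n+n' is even and 2n/(n²−n'²) when n+n' is odd (it need not vanish on (0, π)).
  u² squared terms: (-2)²·∫sin(x)² dx = 4·π/2 = 2*π;  (4)²·∫cos(2x)² dx = 16·π/2 = 8*π.
  u² cross terms: 2·(-2)·(4)·∫sin(x)·cos(2x) dx = -16·(-2/3) = 32/3.
  So ∫_0^π u² dx = 2*π + 8*π + 32/3 = 32/3 + 10*π.
  (u')² squared terms: (-8)²·∫sin(2x)² dx = 64·π/2 = 32*π;  (-2)²·∫cos(x)² dx = 4·π/2 = 2*π.
  (u')² cross terms: 2·(-8)·(-2)·∫sin(2x)·cos(x) dx = 32·(4/3) = 128/3.
  So ∫_0^π (u')² dx = 32*π + 2*π + 128/3 = 128/3 + 34*π.
||u||_{H^1}^2 = (32/3 + 10*π) + (128/3 + 34*π) = 160/3 + 44*π.


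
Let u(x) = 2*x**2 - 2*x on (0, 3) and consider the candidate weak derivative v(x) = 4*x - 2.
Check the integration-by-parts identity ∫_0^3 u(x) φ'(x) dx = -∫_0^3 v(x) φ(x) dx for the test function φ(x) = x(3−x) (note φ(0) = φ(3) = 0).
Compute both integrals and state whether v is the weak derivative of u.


LHS = -18, RHS = -18. Yes, v = u' weakly.

u(x) = 2*x**2 - 2*x, classical derivative u'(x) = 4*x - 2.
φ(x) = x(3−x), so φ'(x) = 3 - 2*x.
Note φ(0) = φ(3) = 0, so the boundary term u·φ vanishes.
LHS = ∫_0^3 u(x) φ'(x) dx = ∫_0^3 (-4*x^3 + 10*x^2 - 6*x) dx. Term by term:
  ∫_0^3 -4*x^3 dx = -81;  ∫_0^3 10*x^2 dx = 90;  ∫_0^3 -6*x dx = -27.
Sum: -81 + 90 − 27 = -18.
So LHS = -18.
∫_0^3 v(x) φ(x) dx = ∫_0^3 (-4*x^3 + 14*x^2 - 6*x) dx. Term by term:
  ∫_0^3 -4*x^3 dx = -81;  ∫_0^3 14*x^2 dx = 126;  ∫_0^3 -6*x dx = -27.
Sum: -81 + 126 − 27 = 18.
So RHS = -∫_0^3 v(x) φ(x) dx = -18.
LHS = RHS, so the identity holds for this test φ.
Moreover u is smooth here and v(x) = u'(x) = 4*x - 2 pointwise, so the identity holds for every test function. Hence v is the weak derivative of u.


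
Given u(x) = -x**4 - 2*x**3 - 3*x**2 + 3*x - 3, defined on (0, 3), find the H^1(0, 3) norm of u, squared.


||u||_{H^1}^2 = 884952/35

The H^1 norm (squared) on an interval (0, L) is
  ||u||_{H^1}^2 = ∫_0^L u(x)^2 dx + ∫_0^L u'(x)^2 dx.
Compute u'(x) = -4*x**3 - 6*x**2 - 6*x + 3.
Then u(x)^2 = x**8 + 4*x**7 + 10*x**6 + 6*x**5 + 3*x**4 - 6*x**3 + 27*x**2 - 18*x + 9 and u'(x)^2 = 16*x**6 + 48*x**5 + 84*x**4 + 48*x**3 - 36*x + 9.
Integrate each monomial from 0 to 3 using ∫_0^3 c·x^n dx = c·3^(n+1)/(n+1):
  ∫_0^3 u(x)^2 dx = ∫_0^3 (x^8 + 4*x^7 + 10*x^6 + 6*x^5 + 3*x^4 - 6*x^3 + 27*x^2 - 18*x + 9) dx. Term by term:
    ∫_0^3 x^8 dx = 2187;  ∫_0^3 4*x^7 dx = 6561/2;  ∫_0^3 10*x^6 dx = 21870/7;
    ∫_0^3 6*x^5 dx = 729;  ∫_0^3 3*x^4 dx = 729/5;  ∫_0^3 -6*x^3 dx = -243/2;
    ∫_0^3 27*x^2 dx = 243;  ∫_0^3 -18*x dx = -81;  ∫_0^3 9 dx = 27.
  Sum: 2187 + 6561/2 + 21870/7 + 729 + 729/5 − 243/2 + 243 − 81 + 27 = 333693/35.
  ∫_0^3 u'(x)^2 dx = ∫_0^3 (16*x^6 + 48*x^5 + 84*x^4 + 48*x^3 - 36*x + 9) dx. Term by term:
    ∫_0^3 16*x^6 dx = 34992/7;  ∫_0^3 48*x^5 dx = 5832;  ∫_0^3 84*x^4 dx = 20412/5;
    ∫_0^3 48*x^3 dx = 972;  ∫_0^3 -36*x dx = -162;  ∫_0^3 9 dx = 27.
  Sum: 34992/7 + 5832 + 20412/5 + 972 − 162 + 27 = 551259/35.
Adding: ||u||_{H^1}^2 = 333693/35 + 551259/35 = 884952/35.


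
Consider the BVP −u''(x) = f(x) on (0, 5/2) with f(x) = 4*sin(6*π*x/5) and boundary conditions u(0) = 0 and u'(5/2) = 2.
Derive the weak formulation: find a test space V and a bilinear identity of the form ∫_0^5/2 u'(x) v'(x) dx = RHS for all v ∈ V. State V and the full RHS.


V = {v ∈ H^1(0, 5/2) : v(0) = 0} (test functions vanish at x = 0 where u is specified); weak form: ∫_0^5/2 u'v' dx = ∫_0^5/2 (4*sin(6*π*x/5)) v dx + 2·v(5/2) for all v ∈ V.

Multiply both sides by a test function v and integrate from 0 to 5/2:
  ∫_0^5/2 −u''(x) v(x) dx = ∫_0^5/2 f(x) v(x) dx.
Integrate the LHS by parts once:
  ∫_0^5/2 −u'' v dx = −[u'(x) v(x)]_0^5/2 + ∫_0^5/2 u'(x) v'(x) dx.
Thus ∫_0^5/2 u'(x) v'(x) dx = ∫_0^5/2 f(x) v(x) dx + [u'(x) v(x)]_0^5/2.
Choose V so that boundary terms are either known or forced to vanish.
Mixed BC: u(0) = 0 (Dirichlet) and u'(5/2) = 2 (Neumann). Define V = {v ∈ H^1(0, 5/2) : v(0) = 0}. Then [u' v]_0^5/2 = u'(5/2)·v(5/2) − u'(0)·0 = 2·v(5/2).
Weak formulation: find u (satisfying any essential BC) such that ∫_0^5/2 u'(x) v'(x) dx = ∫_0^5/2 f v dx + 2·v(5/2) for all v ∈ V (Dirichlet at 0 absorbed into V; Neumann datum at x = 5/2 contributes the boundary term).
Substituting f(x) = 4*sin(6*π*x/5), the right-hand side is ∫_0^5/2 (4*sin(6*π*x/5)) v dx + 2·v(5/2).


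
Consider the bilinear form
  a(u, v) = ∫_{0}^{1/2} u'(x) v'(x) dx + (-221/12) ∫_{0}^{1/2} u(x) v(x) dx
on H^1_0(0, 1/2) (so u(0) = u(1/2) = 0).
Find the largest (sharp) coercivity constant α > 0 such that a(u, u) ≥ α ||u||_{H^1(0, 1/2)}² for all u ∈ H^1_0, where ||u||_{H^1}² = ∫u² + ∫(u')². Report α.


α = (-221 + 48*π^2)/(12*(1 + 4*π^2))

Coercivity of a(·,·) on H^1_0(0, 1/2) means a(u, u) ≥ α ||u||_{H^1}² for every u ∈ H^1_0.
The interval has length L = 1/2, and Poincaré/coercivity depend only on L. Here a(u, u) = ∫(u')² + (-221/12)·∫u².
Here c = -221/12 < 0 with |c| < (π/L)² = 4*π^2, so coercivity still holds. The condition a(u,u) ≥ α||u||_{H^1}² reads (1−α)∫(u')² ≥ (α−c)∫u². Any admissible α is ≤ 1 (rapidly oscillating u have ∫u²/∫(u')² → 0), and α = 1 would force 0 ≥ (1−c)∫u², impossible since c < 1; so 1−α > 0. By the sharp Poincaré inequality on H^1_0 of an interval of length L, ∫(u')² ≥ (π/L)²∫u² with equality for the first sine mode sin(π(x−x₀)/L) (x₀ the left endpoint), so the inequality holds for all u iff (1−α)(π/L)² ≥ α − c, i.e. α ≤ ((π/L)² + c)/((π/L)² + 1) = (1 + c(L/π)²)/(1 + (L/π)²). (Direct route, valid since c ≤ 0: Poincaré gives c∫u² ≥ c(L/π)²∫(u')², so a(u,u) ≥ (1 + c(L/π)²)∫(u')², while ||u||_{H^1}² ≤ (1 + (L/π)²)∫(u')²; dividing yields the same α.) With (π/L)² = 4*π^2 and c = -221/12, the largest admissible constant is α = ((π/L)² + c)/((π/L)² + 1).
Simplifying, α = (-221 + 48*π^2)/(12*(1 + 4*π^2)).


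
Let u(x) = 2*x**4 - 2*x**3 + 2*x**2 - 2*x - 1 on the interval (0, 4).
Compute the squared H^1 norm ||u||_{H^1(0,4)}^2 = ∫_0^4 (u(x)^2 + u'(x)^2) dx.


||u||_{H^1}^2 = 53523836/315

The H^1 norm (squared) on an interval (0, L) is
  ||u||_{H^1}^2 = ∫_0^L u(x)^2 dx + ∫_0^L u'(x)^2 dx.
Compute u'(x) = 8*x**3 - 6*x**2 + 4*x - 2.
Then u(x)^2 = 4*x**8 - 8*x**7 + 12*x**6 - 16*x**5 + 8*x**4 - 4*x**3 + 4*x + 1 and u'(x)^2 = 64*x**6 - 96*x**5 + 100*x**4 - 80*x**3 + 40*x**2 - 16*x + 4.
Integrate each monomial from 0 to 4 using ∫_0^4 c·x^n dx = c·4^(n+1)/(n+1):
  ∫_0^4 u(x)^2 dx = ∫_0^4 (4*x^8 - 8*x^7 + 12*x^6 - 16*x^5 + 8*x^4 - 4*x^3 + 4*x + 1) dx. Term by term:
    ∫_0^4 4*x^8 dx = 1048576/9;  ∫_0^4 -8*x^7 dx = -65536;  ∫_0^4 12*x^6 dx = 196608/7;
    ∫_0^4 -16*x^5 dx = -32768/3;  ∫_0^4 8*x^4 dx = 8192/5;  ∫_0^4 -4*x^3 dx = -256;
    ∫_0^4 4*x dx = 32;  ∫_0^4 1 dx = 4.
  Sum: 1048576/9 − 65536 + 196608/7 − 32768/3 + 8192/5 − 256 + 32 + 4 = 21909836/315.
  ∫_0^4 u'(x)^2 dx = ∫_0^4 (64*x^6 - 96*x^5 + 100*x^4 - 80*x^3 + 40*x^2 - 16*x + 4) dx. Term by term:
    ∫_0^4 64*x^6 dx = 1048576/7;  ∫_0^4 -96*x^5 dx = -65536;  ∫_0^4 100*x^4 dx = 20480;
    ∫_0^4 -80*x^3 dx = -5120;  ∫_0^4 40*x^2 dx = 2560/3;  ∫_0^4 -16*x dx = -128;
    ∫_0^4 4 dx = 16.
  Sum: 1048576/7 − 65536 + 20480 − 5120 + 2560/3 − 128 + 16 = 2107600/21.
Adding: ||u||_{H^1}^2 = 21909836/315 + 2107600/21 = 53523836/315.


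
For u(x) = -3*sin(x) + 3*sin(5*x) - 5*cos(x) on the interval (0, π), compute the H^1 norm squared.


||u||_{H^1(0,π)}^2 = 151*π

u'(x) = 5*sin(x) - 3*cos(x) + 15*cos(5*x).
Expand u² and (u')² and integrate term by term on (0, π), using: for integers n ≥ 1, ∫_0^π sin²(nx) dx = ∫_0^π cos²(nx) dx = π/2; for n ≠ n', ∫_0^π sin(nx)sin(n'x) dx = ∫_0^π cos(nx)cos(n'x) dx = 0; and by product-to-sum, ∫_0^π sin(nx)cos(n'x) dx = ½∫_0^π [sin((n+n')x) + sin((n−n')x)] dx, which is 0 when n+n' is even and 2n/(n²−n'²) when n+n' is odd (it need not vanish on (0, π)).
  u² squared terms: (-5)²·∫cos(x)² dx = 25·π/2 = 25*π/2;  (-3)²·∫sin(x)² dx = 9·π/2 = 9*π/2;  (3)²·∫sin(5x)² dx = 9·π/2 = 9*π/2.
  u² cross terms: 2·(-5)·(-3)·∫cos(x)·sin(x) dx = 30·(0) = 0;  2·(-5)·(3)·∫cos(x)·sin(5x) dx = -30·(0) = 0;  2·(-3)·(3)·∫sin(x)·sin(5x) dx = -18·(0) = 0.
  So ∫_0^π u² dx = 25*π/2 + 9*π/2 + 9*π/2 + 0 + 0 + 0 = 43*π/2.
  (u')² squared terms: (-3)²·∫cos(x)² dx = 9·π/2 = 9*π/2;  (5)²·∫sin(x)² dx = 25·π/2 = 25*π/2;  (15)²·∫cos(5x)² dx = 225·π/2 = 225*π/2.
  (u')² cross terms: 2·(-3)·(5)·∫cos(x)·sin(x) dx = -30·(0) = 0;  2·(-3)·(15)·∫cos(x)·cos(5x) dx = -90·(0) = 0;  2·(5)·(15)·∫sin(x)·cos(5x) dx = 150·(0) = 0.
  So ∫_0^π (u')² dx = 9*π/2 + 25*π/2 + 225*π/2 + 0 + 0 + 0 = 259*π/2.
||u||_{H^1}^2 = (43*π/2) + (259*π/2) = 151*π.


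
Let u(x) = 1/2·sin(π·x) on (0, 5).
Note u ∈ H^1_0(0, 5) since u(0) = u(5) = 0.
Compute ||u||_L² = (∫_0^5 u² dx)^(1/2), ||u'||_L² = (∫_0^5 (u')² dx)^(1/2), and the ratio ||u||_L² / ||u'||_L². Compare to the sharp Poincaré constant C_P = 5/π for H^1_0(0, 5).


||u||_L² / ||u'||_L² = 1/π < C_P = 5/π.

u(x) = 1/2·sin(π·x), so u'(x) = π*cos(π*x)/2.
Writing u(x) = A·sin(kπx/L) with A = 1/2 and k = 5, use ∫_0^L sin²(kπx/L) dx = L/2 and ∫_0^L cos²(kπx/L) dx = L/2.
u² = 1/4·sin²(π·x) and (u')² = π^2/4·cos²(π·x), and each of sin², cos² integrates to L/2 = 5/2 over (0, 5).
∫_0^5 u² dx = 5/8, so ||u||_L² = sqrt(10)/4.
∫_0^5 (u')² dx = 5*π^2/8, so ||u'||_L² = sqrt(10)*π/4.
Ratio ||u||_L² / ||u'||_L² = 1/π.
Sharp Poincaré constant on H^1_0(0, 5) is C_P = L/π = 5/π, achieved by sin(π/5·x).
This is the k = 5 harmonic; the ratio L/(kπ) is strictly less than C_P = L/π, consistent with the sharp inequality ||u||_L² ≤ C_P ||u'||_L².


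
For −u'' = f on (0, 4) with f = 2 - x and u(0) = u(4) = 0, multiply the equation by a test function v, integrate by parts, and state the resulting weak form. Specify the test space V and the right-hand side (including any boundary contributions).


V = H^1_0(0, 4) (so v(0) = v(4) = 0); weak form: ∫_0^4 u'v' dx = ∫_0^4 (2 - x) v dx for all v ∈ V.

Multiply both sides by a test function v and integrate from 0 to 4:
  ∫_0^4 −u''(x) v(x) dx = ∫_0^4 f(x) v(x) dx.
Integrate the LHS by parts once:
  ∫_0^4 −u'' v dx = −[u'(x) v(x)]_0^4 + ∫_0^4 u'(x) v'(x) dx.
Thus ∫_0^4 u'(x) v'(x) dx = ∫_0^4 f(x) v(x) dx + [u'(x) v(x)]_0^4.
Choose V so that boundary terms are either known or forced to vanish.
u is Dirichlet: u(0) = u(4) = 0. Let V = H^1_0(0, 4); then v(0) = v(4) = 0, and [u' v]_0^4 = 0.
Weak formulation: find u (satisfying any essential BC) such that ∫_0^4 u'(x) v'(x) dx = ∫_0^4 f v dx for all v ∈ V.
Substituting f(x) = 2 - x, the right-hand side is ∫_0^4 (2 - x) v dx.


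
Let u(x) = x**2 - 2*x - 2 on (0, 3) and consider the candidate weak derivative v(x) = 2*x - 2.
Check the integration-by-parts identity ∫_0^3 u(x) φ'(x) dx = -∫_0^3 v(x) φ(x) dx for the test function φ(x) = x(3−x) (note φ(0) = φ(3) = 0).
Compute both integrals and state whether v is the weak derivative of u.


LHS = -9/2, RHS = -9/2. Yes, v = u' weakly.

u(x) = x**2 - 2*x - 2, classical derivative u'(x) = 2*x - 2.
φ(x) = x(3−x), so φ'(x) = 3 - 2*x.
Note φ(0) = φ(3) = 0, so the boundary term u·φ vanishes.
LHS = ∫_0^3 u(x) φ'(x) dx = ∫_0^3 (-2*x^3 + 7*x^2 - 2*x - 6) dx. Term by term:
  ∫_0^3 -2*x^3 dx = -81/2;  ∫_0^3 7*x^2 dx = 63;  ∫_0^3 -2*x dx = -9;
  ∫_0^3 -6 dx = -18.
Sum: -81/2 + 63 − 9 − 18 = -9/2.
So LHS = -9/2.
∫_0^3 v(x) φ(x) dx = ∫_0^3 (-2*x^3 + 8*x^2 - 6*x) dx. Term by term:
  ∫_0^3 -2*x^3 dx = -81/2;  ∫_0^3 8*x^2 dx = 72;  ∫_0^3 -6*x dx = -27.
Sum: -81/2 + 72 − 27 = 9/2.
So RHS = -∫_0^3 v(x) φ(x) dx = -9/2.
LHS = RHS, so the identity holds for this test φ.
Moreover u is smooth here and v(x) = u'(x) = 2*x - 2 pointwise, so the identity holds for every test function. Hence v is the weak derivative of u.
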